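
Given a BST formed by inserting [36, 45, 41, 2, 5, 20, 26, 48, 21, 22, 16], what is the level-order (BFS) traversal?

Tree insertion order: [36, 45, 41, 2, 5, 20, 26, 48, 21, 22, 16]
Tree (level-order array): [36, 2, 45, None, 5, 41, 48, None, 20, None, None, None, None, 16, 26, None, None, 21, None, None, 22]
BFS from the root, enqueuing left then right child of each popped node:
  queue [36] -> pop 36, enqueue [2, 45], visited so far: [36]
  queue [2, 45] -> pop 2, enqueue [5], visited so far: [36, 2]
  queue [45, 5] -> pop 45, enqueue [41, 48], visited so far: [36, 2, 45]
  queue [5, 41, 48] -> pop 5, enqueue [20], visited so far: [36, 2, 45, 5]
  queue [41, 48, 20] -> pop 41, enqueue [none], visited so far: [36, 2, 45, 5, 41]
  queue [48, 20] -> pop 48, enqueue [none], visited so far: [36, 2, 45, 5, 41, 48]
  queue [20] -> pop 20, enqueue [16, 26], visited so far: [36, 2, 45, 5, 41, 48, 20]
  queue [16, 26] -> pop 16, enqueue [none], visited so far: [36, 2, 45, 5, 41, 48, 20, 16]
  queue [26] -> pop 26, enqueue [21], visited so far: [36, 2, 45, 5, 41, 48, 20, 16, 26]
  queue [21] -> pop 21, enqueue [22], visited so far: [36, 2, 45, 5, 41, 48, 20, 16, 26, 21]
  queue [22] -> pop 22, enqueue [none], visited so far: [36, 2, 45, 5, 41, 48, 20, 16, 26, 21, 22]
Result: [36, 2, 45, 5, 41, 48, 20, 16, 26, 21, 22]


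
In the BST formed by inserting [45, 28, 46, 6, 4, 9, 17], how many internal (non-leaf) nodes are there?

Tree built from: [45, 28, 46, 6, 4, 9, 17]
Tree (level-order array): [45, 28, 46, 6, None, None, None, 4, 9, None, None, None, 17]
Rule: An internal node has at least one child.
Per-node child counts:
  node 45: 2 child(ren)
  node 28: 1 child(ren)
  node 6: 2 child(ren)
  node 4: 0 child(ren)
  node 9: 1 child(ren)
  node 17: 0 child(ren)
  node 46: 0 child(ren)
Matching nodes: [45, 28, 6, 9]
Count of internal (non-leaf) nodes: 4


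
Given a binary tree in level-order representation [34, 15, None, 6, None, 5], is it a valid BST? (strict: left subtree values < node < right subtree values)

Level-order array: [34, 15, None, 6, None, 5]
Validate using subtree bounds (lo, hi): at each node, require lo < value < hi,
then recurse left with hi=value and right with lo=value.
Preorder trace (stopping at first violation):
  at node 34 with bounds (-inf, +inf): OK
  at node 15 with bounds (-inf, 34): OK
  at node 6 with bounds (-inf, 15): OK
  at node 5 with bounds (-inf, 6): OK
No violation found at any node.
Result: Valid BST


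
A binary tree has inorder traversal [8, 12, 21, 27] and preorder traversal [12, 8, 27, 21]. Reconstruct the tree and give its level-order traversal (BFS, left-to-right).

Inorder:  [8, 12, 21, 27]
Preorder: [12, 8, 27, 21]
Algorithm: preorder visits root first, so consume preorder in order;
for each root, split the current inorder slice at that value into
left-subtree inorder and right-subtree inorder, then recurse.
Recursive splits:
  root=12; inorder splits into left=[8], right=[21, 27]
  root=8; inorder splits into left=[], right=[]
  root=27; inorder splits into left=[21], right=[]
  root=21; inorder splits into left=[], right=[]
Reconstructed level-order: [12, 8, 27, 21]


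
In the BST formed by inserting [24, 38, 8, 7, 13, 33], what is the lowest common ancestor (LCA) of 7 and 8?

Tree insertion order: [24, 38, 8, 7, 13, 33]
Tree (level-order array): [24, 8, 38, 7, 13, 33]
In a BST, the LCA of p=7, q=8 is the first node v on the
root-to-leaf path with p <= v <= q (go left if both < v, right if both > v).
Walk from root:
  at 24: both 7 and 8 < 24, go left
  at 8: 7 <= 8 <= 8, this is the LCA
LCA = 8


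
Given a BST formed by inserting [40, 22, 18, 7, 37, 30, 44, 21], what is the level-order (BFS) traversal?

Tree insertion order: [40, 22, 18, 7, 37, 30, 44, 21]
Tree (level-order array): [40, 22, 44, 18, 37, None, None, 7, 21, 30]
BFS from the root, enqueuing left then right child of each popped node:
  queue [40] -> pop 40, enqueue [22, 44], visited so far: [40]
  queue [22, 44] -> pop 22, enqueue [18, 37], visited so far: [40, 22]
  queue [44, 18, 37] -> pop 44, enqueue [none], visited so far: [40, 22, 44]
  queue [18, 37] -> pop 18, enqueue [7, 21], visited so far: [40, 22, 44, 18]
  queue [37, 7, 21] -> pop 37, enqueue [30], visited so far: [40, 22, 44, 18, 37]
  queue [7, 21, 30] -> pop 7, enqueue [none], visited so far: [40, 22, 44, 18, 37, 7]
  queue [21, 30] -> pop 21, enqueue [none], visited so far: [40, 22, 44, 18, 37, 7, 21]
  queue [30] -> pop 30, enqueue [none], visited so far: [40, 22, 44, 18, 37, 7, 21, 30]
Result: [40, 22, 44, 18, 37, 7, 21, 30]


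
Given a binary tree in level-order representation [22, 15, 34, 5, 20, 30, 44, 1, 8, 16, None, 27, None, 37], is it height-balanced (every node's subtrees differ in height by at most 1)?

Tree (level-order array): [22, 15, 34, 5, 20, 30, 44, 1, 8, 16, None, 27, None, 37]
Definition: a tree is height-balanced if, at every node, |h(left) - h(right)| <= 1 (empty subtree has height -1).
Bottom-up per-node check:
  node 1: h_left=-1, h_right=-1, diff=0 [OK], height=0
  node 8: h_left=-1, h_right=-1, diff=0 [OK], height=0
  node 5: h_left=0, h_right=0, diff=0 [OK], height=1
  node 16: h_left=-1, h_right=-1, diff=0 [OK], height=0
  node 20: h_left=0, h_right=-1, diff=1 [OK], height=1
  node 15: h_left=1, h_right=1, diff=0 [OK], height=2
  node 27: h_left=-1, h_right=-1, diff=0 [OK], height=0
  node 30: h_left=0, h_right=-1, diff=1 [OK], height=1
  node 37: h_left=-1, h_right=-1, diff=0 [OK], height=0
  node 44: h_left=0, h_right=-1, diff=1 [OK], height=1
  node 34: h_left=1, h_right=1, diff=0 [OK], height=2
  node 22: h_left=2, h_right=2, diff=0 [OK], height=3
All nodes satisfy the balance condition.
Result: Balanced


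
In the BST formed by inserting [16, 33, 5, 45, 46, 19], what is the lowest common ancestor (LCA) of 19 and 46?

Tree insertion order: [16, 33, 5, 45, 46, 19]
Tree (level-order array): [16, 5, 33, None, None, 19, 45, None, None, None, 46]
In a BST, the LCA of p=19, q=46 is the first node v on the
root-to-leaf path with p <= v <= q (go left if both < v, right if both > v).
Walk from root:
  at 16: both 19 and 46 > 16, go right
  at 33: 19 <= 33 <= 46, this is the LCA
LCA = 33


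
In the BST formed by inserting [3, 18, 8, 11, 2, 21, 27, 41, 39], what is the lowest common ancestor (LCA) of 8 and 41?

Tree insertion order: [3, 18, 8, 11, 2, 21, 27, 41, 39]
Tree (level-order array): [3, 2, 18, None, None, 8, 21, None, 11, None, 27, None, None, None, 41, 39]
In a BST, the LCA of p=8, q=41 is the first node v on the
root-to-leaf path with p <= v <= q (go left if both < v, right if both > v).
Walk from root:
  at 3: both 8 and 41 > 3, go right
  at 18: 8 <= 18 <= 41, this is the LCA
LCA = 18


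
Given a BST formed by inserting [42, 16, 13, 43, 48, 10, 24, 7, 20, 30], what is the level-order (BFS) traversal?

Tree insertion order: [42, 16, 13, 43, 48, 10, 24, 7, 20, 30]
Tree (level-order array): [42, 16, 43, 13, 24, None, 48, 10, None, 20, 30, None, None, 7]
BFS from the root, enqueuing left then right child of each popped node:
  queue [42] -> pop 42, enqueue [16, 43], visited so far: [42]
  queue [16, 43] -> pop 16, enqueue [13, 24], visited so far: [42, 16]
  queue [43, 13, 24] -> pop 43, enqueue [48], visited so far: [42, 16, 43]
  queue [13, 24, 48] -> pop 13, enqueue [10], visited so far: [42, 16, 43, 13]
  queue [24, 48, 10] -> pop 24, enqueue [20, 30], visited so far: [42, 16, 43, 13, 24]
  queue [48, 10, 20, 30] -> pop 48, enqueue [none], visited so far: [42, 16, 43, 13, 24, 48]
  queue [10, 20, 30] -> pop 10, enqueue [7], visited so far: [42, 16, 43, 13, 24, 48, 10]
  queue [20, 30, 7] -> pop 20, enqueue [none], visited so far: [42, 16, 43, 13, 24, 48, 10, 20]
  queue [30, 7] -> pop 30, enqueue [none], visited so far: [42, 16, 43, 13, 24, 48, 10, 20, 30]
  queue [7] -> pop 7, enqueue [none], visited so far: [42, 16, 43, 13, 24, 48, 10, 20, 30, 7]
Result: [42, 16, 43, 13, 24, 48, 10, 20, 30, 7]


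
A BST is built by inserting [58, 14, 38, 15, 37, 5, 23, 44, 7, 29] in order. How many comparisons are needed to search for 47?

Search path for 47: 58 -> 14 -> 38 -> 44
Found: False
Comparisons: 4


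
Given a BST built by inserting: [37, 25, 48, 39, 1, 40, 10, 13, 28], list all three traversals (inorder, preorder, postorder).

Tree insertion order: [37, 25, 48, 39, 1, 40, 10, 13, 28]
Tree (level-order array): [37, 25, 48, 1, 28, 39, None, None, 10, None, None, None, 40, None, 13]
Inorder (L, root, R): [1, 10, 13, 25, 28, 37, 39, 40, 48]
Preorder (root, L, R): [37, 25, 1, 10, 13, 28, 48, 39, 40]
Postorder (L, R, root): [13, 10, 1, 28, 25, 40, 39, 48, 37]


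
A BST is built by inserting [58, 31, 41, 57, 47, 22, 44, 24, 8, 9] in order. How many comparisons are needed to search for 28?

Search path for 28: 58 -> 31 -> 22 -> 24
Found: False
Comparisons: 4


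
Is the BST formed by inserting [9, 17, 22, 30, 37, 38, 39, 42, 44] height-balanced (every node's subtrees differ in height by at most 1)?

Tree (level-order array): [9, None, 17, None, 22, None, 30, None, 37, None, 38, None, 39, None, 42, None, 44]
Definition: a tree is height-balanced if, at every node, |h(left) - h(right)| <= 1 (empty subtree has height -1).
Bottom-up per-node check:
  node 44: h_left=-1, h_right=-1, diff=0 [OK], height=0
  node 42: h_left=-1, h_right=0, diff=1 [OK], height=1
  node 39: h_left=-1, h_right=1, diff=2 [FAIL (|-1-1|=2 > 1)], height=2
  node 38: h_left=-1, h_right=2, diff=3 [FAIL (|-1-2|=3 > 1)], height=3
  node 37: h_left=-1, h_right=3, diff=4 [FAIL (|-1-3|=4 > 1)], height=4
  node 30: h_left=-1, h_right=4, diff=5 [FAIL (|-1-4|=5 > 1)], height=5
  node 22: h_left=-1, h_right=5, diff=6 [FAIL (|-1-5|=6 > 1)], height=6
  node 17: h_left=-1, h_right=6, diff=7 [FAIL (|-1-6|=7 > 1)], height=7
  node 9: h_left=-1, h_right=7, diff=8 [FAIL (|-1-7|=8 > 1)], height=8
Node 39 violates the condition: |-1 - 1| = 2 > 1.
Result: Not balanced


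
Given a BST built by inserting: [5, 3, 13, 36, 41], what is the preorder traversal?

Tree insertion order: [5, 3, 13, 36, 41]
Tree (level-order array): [5, 3, 13, None, None, None, 36, None, 41]
Preorder traversal: [5, 3, 13, 36, 41]


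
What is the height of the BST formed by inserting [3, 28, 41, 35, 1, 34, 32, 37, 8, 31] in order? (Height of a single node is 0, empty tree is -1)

Insertion order: [3, 28, 41, 35, 1, 34, 32, 37, 8, 31]
Tree (level-order array): [3, 1, 28, None, None, 8, 41, None, None, 35, None, 34, 37, 32, None, None, None, 31]
Compute height bottom-up (empty subtree = -1):
  height(1) = 1 + max(-1, -1) = 0
  height(8) = 1 + max(-1, -1) = 0
  height(31) = 1 + max(-1, -1) = 0
  height(32) = 1 + max(0, -1) = 1
  height(34) = 1 + max(1, -1) = 2
  height(37) = 1 + max(-1, -1) = 0
  height(35) = 1 + max(2, 0) = 3
  height(41) = 1 + max(3, -1) = 4
  height(28) = 1 + max(0, 4) = 5
  height(3) = 1 + max(0, 5) = 6
Height = 6


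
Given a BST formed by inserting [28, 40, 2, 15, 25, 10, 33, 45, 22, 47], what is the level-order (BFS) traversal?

Tree insertion order: [28, 40, 2, 15, 25, 10, 33, 45, 22, 47]
Tree (level-order array): [28, 2, 40, None, 15, 33, 45, 10, 25, None, None, None, 47, None, None, 22]
BFS from the root, enqueuing left then right child of each popped node:
  queue [28] -> pop 28, enqueue [2, 40], visited so far: [28]
  queue [2, 40] -> pop 2, enqueue [15], visited so far: [28, 2]
  queue [40, 15] -> pop 40, enqueue [33, 45], visited so far: [28, 2, 40]
  queue [15, 33, 45] -> pop 15, enqueue [10, 25], visited so far: [28, 2, 40, 15]
  queue [33, 45, 10, 25] -> pop 33, enqueue [none], visited so far: [28, 2, 40, 15, 33]
  queue [45, 10, 25] -> pop 45, enqueue [47], visited so far: [28, 2, 40, 15, 33, 45]
  queue [10, 25, 47] -> pop 10, enqueue [none], visited so far: [28, 2, 40, 15, 33, 45, 10]
  queue [25, 47] -> pop 25, enqueue [22], visited so far: [28, 2, 40, 15, 33, 45, 10, 25]
  queue [47, 22] -> pop 47, enqueue [none], visited so far: [28, 2, 40, 15, 33, 45, 10, 25, 47]
  queue [22] -> pop 22, enqueue [none], visited so far: [28, 2, 40, 15, 33, 45, 10, 25, 47, 22]
Result: [28, 2, 40, 15, 33, 45, 10, 25, 47, 22]


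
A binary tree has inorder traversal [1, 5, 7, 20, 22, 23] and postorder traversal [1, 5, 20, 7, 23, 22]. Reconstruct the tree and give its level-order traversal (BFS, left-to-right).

Inorder:   [1, 5, 7, 20, 22, 23]
Postorder: [1, 5, 20, 7, 23, 22]
Algorithm: postorder visits root last, so walk postorder right-to-left;
each value is the root of the current inorder slice — split it at that
value, recurse on the right subtree first, then the left.
Recursive splits:
  root=22; inorder splits into left=[1, 5, 7, 20], right=[23]
  root=23; inorder splits into left=[], right=[]
  root=7; inorder splits into left=[1, 5], right=[20]
  root=20; inorder splits into left=[], right=[]
  root=5; inorder splits into left=[1], right=[]
  root=1; inorder splits into left=[], right=[]
Reconstructed level-order: [22, 7, 23, 5, 20, 1]


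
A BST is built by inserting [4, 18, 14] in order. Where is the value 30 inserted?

Starting tree (level order): [4, None, 18, 14]
Insertion path: 4 -> 18
Result: insert 30 as right child of 18
Final tree (level order): [4, None, 18, 14, 30]


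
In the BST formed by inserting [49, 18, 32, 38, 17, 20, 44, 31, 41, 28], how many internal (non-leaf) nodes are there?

Tree built from: [49, 18, 32, 38, 17, 20, 44, 31, 41, 28]
Tree (level-order array): [49, 18, None, 17, 32, None, None, 20, 38, None, 31, None, 44, 28, None, 41]
Rule: An internal node has at least one child.
Per-node child counts:
  node 49: 1 child(ren)
  node 18: 2 child(ren)
  node 17: 0 child(ren)
  node 32: 2 child(ren)
  node 20: 1 child(ren)
  node 31: 1 child(ren)
  node 28: 0 child(ren)
  node 38: 1 child(ren)
  node 44: 1 child(ren)
  node 41: 0 child(ren)
Matching nodes: [49, 18, 32, 20, 31, 38, 44]
Count of internal (non-leaf) nodes: 7


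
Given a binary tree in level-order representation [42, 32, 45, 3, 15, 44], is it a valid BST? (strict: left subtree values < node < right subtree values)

Level-order array: [42, 32, 45, 3, 15, 44]
Validate using subtree bounds (lo, hi): at each node, require lo < value < hi,
then recurse left with hi=value and right with lo=value.
Preorder trace (stopping at first violation):
  at node 42 with bounds (-inf, +inf): OK
  at node 32 with bounds (-inf, 42): OK
  at node 3 with bounds (-inf, 32): OK
  at node 15 with bounds (32, 42): VIOLATION
Node 15 violates its bound: not (32 < 15 < 42).
Result: Not a valid BST


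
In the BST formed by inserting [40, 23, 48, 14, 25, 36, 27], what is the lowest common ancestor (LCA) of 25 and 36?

Tree insertion order: [40, 23, 48, 14, 25, 36, 27]
Tree (level-order array): [40, 23, 48, 14, 25, None, None, None, None, None, 36, 27]
In a BST, the LCA of p=25, q=36 is the first node v on the
root-to-leaf path with p <= v <= q (go left if both < v, right if both > v).
Walk from root:
  at 40: both 25 and 36 < 40, go left
  at 23: both 25 and 36 > 23, go right
  at 25: 25 <= 25 <= 36, this is the LCA
LCA = 25


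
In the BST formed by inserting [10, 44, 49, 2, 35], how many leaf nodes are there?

Tree built from: [10, 44, 49, 2, 35]
Tree (level-order array): [10, 2, 44, None, None, 35, 49]
Rule: A leaf has 0 children.
Per-node child counts:
  node 10: 2 child(ren)
  node 2: 0 child(ren)
  node 44: 2 child(ren)
  node 35: 0 child(ren)
  node 49: 0 child(ren)
Matching nodes: [2, 35, 49]
Count of leaf nodes: 3


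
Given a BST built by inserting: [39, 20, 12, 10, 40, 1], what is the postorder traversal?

Tree insertion order: [39, 20, 12, 10, 40, 1]
Tree (level-order array): [39, 20, 40, 12, None, None, None, 10, None, 1]
Postorder traversal: [1, 10, 12, 20, 40, 39]


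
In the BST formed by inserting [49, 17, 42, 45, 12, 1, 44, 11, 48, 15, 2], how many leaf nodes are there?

Tree built from: [49, 17, 42, 45, 12, 1, 44, 11, 48, 15, 2]
Tree (level-order array): [49, 17, None, 12, 42, 1, 15, None, 45, None, 11, None, None, 44, 48, 2]
Rule: A leaf has 0 children.
Per-node child counts:
  node 49: 1 child(ren)
  node 17: 2 child(ren)
  node 12: 2 child(ren)
  node 1: 1 child(ren)
  node 11: 1 child(ren)
  node 2: 0 child(ren)
  node 15: 0 child(ren)
  node 42: 1 child(ren)
  node 45: 2 child(ren)
  node 44: 0 child(ren)
  node 48: 0 child(ren)
Matching nodes: [2, 15, 44, 48]
Count of leaf nodes: 4


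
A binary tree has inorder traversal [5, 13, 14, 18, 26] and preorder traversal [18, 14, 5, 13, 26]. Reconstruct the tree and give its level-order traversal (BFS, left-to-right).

Inorder:  [5, 13, 14, 18, 26]
Preorder: [18, 14, 5, 13, 26]
Algorithm: preorder visits root first, so consume preorder in order;
for each root, split the current inorder slice at that value into
left-subtree inorder and right-subtree inorder, then recurse.
Recursive splits:
  root=18; inorder splits into left=[5, 13, 14], right=[26]
  root=14; inorder splits into left=[5, 13], right=[]
  root=5; inorder splits into left=[], right=[13]
  root=13; inorder splits into left=[], right=[]
  root=26; inorder splits into left=[], right=[]
Reconstructed level-order: [18, 14, 26, 5, 13]


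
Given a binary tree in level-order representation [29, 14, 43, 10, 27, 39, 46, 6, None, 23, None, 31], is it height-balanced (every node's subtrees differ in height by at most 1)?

Tree (level-order array): [29, 14, 43, 10, 27, 39, 46, 6, None, 23, None, 31]
Definition: a tree is height-balanced if, at every node, |h(left) - h(right)| <= 1 (empty subtree has height -1).
Bottom-up per-node check:
  node 6: h_left=-1, h_right=-1, diff=0 [OK], height=0
  node 10: h_left=0, h_right=-1, diff=1 [OK], height=1
  node 23: h_left=-1, h_right=-1, diff=0 [OK], height=0
  node 27: h_left=0, h_right=-1, diff=1 [OK], height=1
  node 14: h_left=1, h_right=1, diff=0 [OK], height=2
  node 31: h_left=-1, h_right=-1, diff=0 [OK], height=0
  node 39: h_left=0, h_right=-1, diff=1 [OK], height=1
  node 46: h_left=-1, h_right=-1, diff=0 [OK], height=0
  node 43: h_left=1, h_right=0, diff=1 [OK], height=2
  node 29: h_left=2, h_right=2, diff=0 [OK], height=3
All nodes satisfy the balance condition.
Result: Balanced


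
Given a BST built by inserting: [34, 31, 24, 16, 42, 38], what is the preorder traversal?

Tree insertion order: [34, 31, 24, 16, 42, 38]
Tree (level-order array): [34, 31, 42, 24, None, 38, None, 16]
Preorder traversal: [34, 31, 24, 16, 42, 38]


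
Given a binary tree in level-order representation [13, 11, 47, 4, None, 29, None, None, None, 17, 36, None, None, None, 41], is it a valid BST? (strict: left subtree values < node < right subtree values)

Level-order array: [13, 11, 47, 4, None, 29, None, None, None, 17, 36, None, None, None, 41]
Validate using subtree bounds (lo, hi): at each node, require lo < value < hi,
then recurse left with hi=value and right with lo=value.
Preorder trace (stopping at first violation):
  at node 13 with bounds (-inf, +inf): OK
  at node 11 with bounds (-inf, 13): OK
  at node 4 with bounds (-inf, 11): OK
  at node 47 with bounds (13, +inf): OK
  at node 29 with bounds (13, 47): OK
  at node 17 with bounds (13, 29): OK
  at node 36 with bounds (29, 47): OK
  at node 41 with bounds (36, 47): OK
No violation found at any node.
Result: Valid BST


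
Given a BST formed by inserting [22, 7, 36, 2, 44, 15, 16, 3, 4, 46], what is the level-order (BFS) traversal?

Tree insertion order: [22, 7, 36, 2, 44, 15, 16, 3, 4, 46]
Tree (level-order array): [22, 7, 36, 2, 15, None, 44, None, 3, None, 16, None, 46, None, 4]
BFS from the root, enqueuing left then right child of each popped node:
  queue [22] -> pop 22, enqueue [7, 36], visited so far: [22]
  queue [7, 36] -> pop 7, enqueue [2, 15], visited so far: [22, 7]
  queue [36, 2, 15] -> pop 36, enqueue [44], visited so far: [22, 7, 36]
  queue [2, 15, 44] -> pop 2, enqueue [3], visited so far: [22, 7, 36, 2]
  queue [15, 44, 3] -> pop 15, enqueue [16], visited so far: [22, 7, 36, 2, 15]
  queue [44, 3, 16] -> pop 44, enqueue [46], visited so far: [22, 7, 36, 2, 15, 44]
  queue [3, 16, 46] -> pop 3, enqueue [4], visited so far: [22, 7, 36, 2, 15, 44, 3]
  queue [16, 46, 4] -> pop 16, enqueue [none], visited so far: [22, 7, 36, 2, 15, 44, 3, 16]
  queue [46, 4] -> pop 46, enqueue [none], visited so far: [22, 7, 36, 2, 15, 44, 3, 16, 46]
  queue [4] -> pop 4, enqueue [none], visited so far: [22, 7, 36, 2, 15, 44, 3, 16, 46, 4]
Result: [22, 7, 36, 2, 15, 44, 3, 16, 46, 4]


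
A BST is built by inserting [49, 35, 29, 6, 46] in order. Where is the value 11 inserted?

Starting tree (level order): [49, 35, None, 29, 46, 6]
Insertion path: 49 -> 35 -> 29 -> 6
Result: insert 11 as right child of 6
Final tree (level order): [49, 35, None, 29, 46, 6, None, None, None, None, 11]


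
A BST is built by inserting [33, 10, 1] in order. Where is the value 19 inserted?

Starting tree (level order): [33, 10, None, 1]
Insertion path: 33 -> 10
Result: insert 19 as right child of 10
Final tree (level order): [33, 10, None, 1, 19]


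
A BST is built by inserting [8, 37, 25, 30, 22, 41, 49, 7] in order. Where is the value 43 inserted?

Starting tree (level order): [8, 7, 37, None, None, 25, 41, 22, 30, None, 49]
Insertion path: 8 -> 37 -> 41 -> 49
Result: insert 43 as left child of 49
Final tree (level order): [8, 7, 37, None, None, 25, 41, 22, 30, None, 49, None, None, None, None, 43]


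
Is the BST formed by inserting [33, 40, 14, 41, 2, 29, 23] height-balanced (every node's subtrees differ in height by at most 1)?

Tree (level-order array): [33, 14, 40, 2, 29, None, 41, None, None, 23]
Definition: a tree is height-balanced if, at every node, |h(left) - h(right)| <= 1 (empty subtree has height -1).
Bottom-up per-node check:
  node 2: h_left=-1, h_right=-1, diff=0 [OK], height=0
  node 23: h_left=-1, h_right=-1, diff=0 [OK], height=0
  node 29: h_left=0, h_right=-1, diff=1 [OK], height=1
  node 14: h_left=0, h_right=1, diff=1 [OK], height=2
  node 41: h_left=-1, h_right=-1, diff=0 [OK], height=0
  node 40: h_left=-1, h_right=0, diff=1 [OK], height=1
  node 33: h_left=2, h_right=1, diff=1 [OK], height=3
All nodes satisfy the balance condition.
Result: Balanced


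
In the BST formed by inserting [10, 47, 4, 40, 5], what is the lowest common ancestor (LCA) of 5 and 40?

Tree insertion order: [10, 47, 4, 40, 5]
Tree (level-order array): [10, 4, 47, None, 5, 40]
In a BST, the LCA of p=5, q=40 is the first node v on the
root-to-leaf path with p <= v <= q (go left if both < v, right if both > v).
Walk from root:
  at 10: 5 <= 10 <= 40, this is the LCA
LCA = 10


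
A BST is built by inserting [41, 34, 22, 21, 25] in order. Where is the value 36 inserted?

Starting tree (level order): [41, 34, None, 22, None, 21, 25]
Insertion path: 41 -> 34
Result: insert 36 as right child of 34
Final tree (level order): [41, 34, None, 22, 36, 21, 25]


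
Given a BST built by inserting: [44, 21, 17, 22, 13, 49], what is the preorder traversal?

Tree insertion order: [44, 21, 17, 22, 13, 49]
Tree (level-order array): [44, 21, 49, 17, 22, None, None, 13]
Preorder traversal: [44, 21, 17, 13, 22, 49]


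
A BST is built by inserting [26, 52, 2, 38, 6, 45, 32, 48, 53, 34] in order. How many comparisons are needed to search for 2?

Search path for 2: 26 -> 2
Found: True
Comparisons: 2


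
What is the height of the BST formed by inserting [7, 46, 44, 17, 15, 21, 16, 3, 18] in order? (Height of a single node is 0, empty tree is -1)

Insertion order: [7, 46, 44, 17, 15, 21, 16, 3, 18]
Tree (level-order array): [7, 3, 46, None, None, 44, None, 17, None, 15, 21, None, 16, 18]
Compute height bottom-up (empty subtree = -1):
  height(3) = 1 + max(-1, -1) = 0
  height(16) = 1 + max(-1, -1) = 0
  height(15) = 1 + max(-1, 0) = 1
  height(18) = 1 + max(-1, -1) = 0
  height(21) = 1 + max(0, -1) = 1
  height(17) = 1 + max(1, 1) = 2
  height(44) = 1 + max(2, -1) = 3
  height(46) = 1 + max(3, -1) = 4
  height(7) = 1 + max(0, 4) = 5
Height = 5


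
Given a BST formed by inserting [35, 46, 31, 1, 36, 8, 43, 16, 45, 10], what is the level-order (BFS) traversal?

Tree insertion order: [35, 46, 31, 1, 36, 8, 43, 16, 45, 10]
Tree (level-order array): [35, 31, 46, 1, None, 36, None, None, 8, None, 43, None, 16, None, 45, 10]
BFS from the root, enqueuing left then right child of each popped node:
  queue [35] -> pop 35, enqueue [31, 46], visited so far: [35]
  queue [31, 46] -> pop 31, enqueue [1], visited so far: [35, 31]
  queue [46, 1] -> pop 46, enqueue [36], visited so far: [35, 31, 46]
  queue [1, 36] -> pop 1, enqueue [8], visited so far: [35, 31, 46, 1]
  queue [36, 8] -> pop 36, enqueue [43], visited so far: [35, 31, 46, 1, 36]
  queue [8, 43] -> pop 8, enqueue [16], visited so far: [35, 31, 46, 1, 36, 8]
  queue [43, 16] -> pop 43, enqueue [45], visited so far: [35, 31, 46, 1, 36, 8, 43]
  queue [16, 45] -> pop 16, enqueue [10], visited so far: [35, 31, 46, 1, 36, 8, 43, 16]
  queue [45, 10] -> pop 45, enqueue [none], visited so far: [35, 31, 46, 1, 36, 8, 43, 16, 45]
  queue [10] -> pop 10, enqueue [none], visited so far: [35, 31, 46, 1, 36, 8, 43, 16, 45, 10]
Result: [35, 31, 46, 1, 36, 8, 43, 16, 45, 10]


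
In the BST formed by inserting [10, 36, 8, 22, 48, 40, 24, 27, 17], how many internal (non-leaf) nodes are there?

Tree built from: [10, 36, 8, 22, 48, 40, 24, 27, 17]
Tree (level-order array): [10, 8, 36, None, None, 22, 48, 17, 24, 40, None, None, None, None, 27]
Rule: An internal node has at least one child.
Per-node child counts:
  node 10: 2 child(ren)
  node 8: 0 child(ren)
  node 36: 2 child(ren)
  node 22: 2 child(ren)
  node 17: 0 child(ren)
  node 24: 1 child(ren)
  node 27: 0 child(ren)
  node 48: 1 child(ren)
  node 40: 0 child(ren)
Matching nodes: [10, 36, 22, 24, 48]
Count of internal (non-leaf) nodes: 5


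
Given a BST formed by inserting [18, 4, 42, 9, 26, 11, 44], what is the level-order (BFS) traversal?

Tree insertion order: [18, 4, 42, 9, 26, 11, 44]
Tree (level-order array): [18, 4, 42, None, 9, 26, 44, None, 11]
BFS from the root, enqueuing left then right child of each popped node:
  queue [18] -> pop 18, enqueue [4, 42], visited so far: [18]
  queue [4, 42] -> pop 4, enqueue [9], visited so far: [18, 4]
  queue [42, 9] -> pop 42, enqueue [26, 44], visited so far: [18, 4, 42]
  queue [9, 26, 44] -> pop 9, enqueue [11], visited so far: [18, 4, 42, 9]
  queue [26, 44, 11] -> pop 26, enqueue [none], visited so far: [18, 4, 42, 9, 26]
  queue [44, 11] -> pop 44, enqueue [none], visited so far: [18, 4, 42, 9, 26, 44]
  queue [11] -> pop 11, enqueue [none], visited so far: [18, 4, 42, 9, 26, 44, 11]
Result: [18, 4, 42, 9, 26, 44, 11]


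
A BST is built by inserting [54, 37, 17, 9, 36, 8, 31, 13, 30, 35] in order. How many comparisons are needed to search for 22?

Search path for 22: 54 -> 37 -> 17 -> 36 -> 31 -> 30
Found: False
Comparisons: 6


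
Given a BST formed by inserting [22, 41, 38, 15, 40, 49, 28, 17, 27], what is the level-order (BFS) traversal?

Tree insertion order: [22, 41, 38, 15, 40, 49, 28, 17, 27]
Tree (level-order array): [22, 15, 41, None, 17, 38, 49, None, None, 28, 40, None, None, 27]
BFS from the root, enqueuing left then right child of each popped node:
  queue [22] -> pop 22, enqueue [15, 41], visited so far: [22]
  queue [15, 41] -> pop 15, enqueue [17], visited so far: [22, 15]
  queue [41, 17] -> pop 41, enqueue [38, 49], visited so far: [22, 15, 41]
  queue [17, 38, 49] -> pop 17, enqueue [none], visited so far: [22, 15, 41, 17]
  queue [38, 49] -> pop 38, enqueue [28, 40], visited so far: [22, 15, 41, 17, 38]
  queue [49, 28, 40] -> pop 49, enqueue [none], visited so far: [22, 15, 41, 17, 38, 49]
  queue [28, 40] -> pop 28, enqueue [27], visited so far: [22, 15, 41, 17, 38, 49, 28]
  queue [40, 27] -> pop 40, enqueue [none], visited so far: [22, 15, 41, 17, 38, 49, 28, 40]
  queue [27] -> pop 27, enqueue [none], visited so far: [22, 15, 41, 17, 38, 49, 28, 40, 27]
Result: [22, 15, 41, 17, 38, 49, 28, 40, 27]


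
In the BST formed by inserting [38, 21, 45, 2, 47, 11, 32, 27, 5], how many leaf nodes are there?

Tree built from: [38, 21, 45, 2, 47, 11, 32, 27, 5]
Tree (level-order array): [38, 21, 45, 2, 32, None, 47, None, 11, 27, None, None, None, 5]
Rule: A leaf has 0 children.
Per-node child counts:
  node 38: 2 child(ren)
  node 21: 2 child(ren)
  node 2: 1 child(ren)
  node 11: 1 child(ren)
  node 5: 0 child(ren)
  node 32: 1 child(ren)
  node 27: 0 child(ren)
  node 45: 1 child(ren)
  node 47: 0 child(ren)
Matching nodes: [5, 27, 47]
Count of leaf nodes: 3


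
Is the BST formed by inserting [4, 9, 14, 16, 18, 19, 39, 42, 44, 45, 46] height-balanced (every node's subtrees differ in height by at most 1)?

Tree (level-order array): [4, None, 9, None, 14, None, 16, None, 18, None, 19, None, 39, None, 42, None, 44, None, 45, None, 46]
Definition: a tree is height-balanced if, at every node, |h(left) - h(right)| <= 1 (empty subtree has height -1).
Bottom-up per-node check:
  node 46: h_left=-1, h_right=-1, diff=0 [OK], height=0
  node 45: h_left=-1, h_right=0, diff=1 [OK], height=1
  node 44: h_left=-1, h_right=1, diff=2 [FAIL (|-1-1|=2 > 1)], height=2
  node 42: h_left=-1, h_right=2, diff=3 [FAIL (|-1-2|=3 > 1)], height=3
  node 39: h_left=-1, h_right=3, diff=4 [FAIL (|-1-3|=4 > 1)], height=4
  node 19: h_left=-1, h_right=4, diff=5 [FAIL (|-1-4|=5 > 1)], height=5
  node 18: h_left=-1, h_right=5, diff=6 [FAIL (|-1-5|=6 > 1)], height=6
  node 16: h_left=-1, h_right=6, diff=7 [FAIL (|-1-6|=7 > 1)], height=7
  node 14: h_left=-1, h_right=7, diff=8 [FAIL (|-1-7|=8 > 1)], height=8
  node 9: h_left=-1, h_right=8, diff=9 [FAIL (|-1-8|=9 > 1)], height=9
  node 4: h_left=-1, h_right=9, diff=10 [FAIL (|-1-9|=10 > 1)], height=10
Node 44 violates the condition: |-1 - 1| = 2 > 1.
Result: Not balanced


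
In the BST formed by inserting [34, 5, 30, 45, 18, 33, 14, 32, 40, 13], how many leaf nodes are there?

Tree built from: [34, 5, 30, 45, 18, 33, 14, 32, 40, 13]
Tree (level-order array): [34, 5, 45, None, 30, 40, None, 18, 33, None, None, 14, None, 32, None, 13]
Rule: A leaf has 0 children.
Per-node child counts:
  node 34: 2 child(ren)
  node 5: 1 child(ren)
  node 30: 2 child(ren)
  node 18: 1 child(ren)
  node 14: 1 child(ren)
  node 13: 0 child(ren)
  node 33: 1 child(ren)
  node 32: 0 child(ren)
  node 45: 1 child(ren)
  node 40: 0 child(ren)
Matching nodes: [13, 32, 40]
Count of leaf nodes: 3


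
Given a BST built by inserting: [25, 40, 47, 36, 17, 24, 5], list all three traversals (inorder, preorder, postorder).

Tree insertion order: [25, 40, 47, 36, 17, 24, 5]
Tree (level-order array): [25, 17, 40, 5, 24, 36, 47]
Inorder (L, root, R): [5, 17, 24, 25, 36, 40, 47]
Preorder (root, L, R): [25, 17, 5, 24, 40, 36, 47]
Postorder (L, R, root): [5, 24, 17, 36, 47, 40, 25]


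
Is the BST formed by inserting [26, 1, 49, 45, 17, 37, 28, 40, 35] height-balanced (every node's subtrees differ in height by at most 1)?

Tree (level-order array): [26, 1, 49, None, 17, 45, None, None, None, 37, None, 28, 40, None, 35]
Definition: a tree is height-balanced if, at every node, |h(left) - h(right)| <= 1 (empty subtree has height -1).
Bottom-up per-node check:
  node 17: h_left=-1, h_right=-1, diff=0 [OK], height=0
  node 1: h_left=-1, h_right=0, diff=1 [OK], height=1
  node 35: h_left=-1, h_right=-1, diff=0 [OK], height=0
  node 28: h_left=-1, h_right=0, diff=1 [OK], height=1
  node 40: h_left=-1, h_right=-1, diff=0 [OK], height=0
  node 37: h_left=1, h_right=0, diff=1 [OK], height=2
  node 45: h_left=2, h_right=-1, diff=3 [FAIL (|2--1|=3 > 1)], height=3
  node 49: h_left=3, h_right=-1, diff=4 [FAIL (|3--1|=4 > 1)], height=4
  node 26: h_left=1, h_right=4, diff=3 [FAIL (|1-4|=3 > 1)], height=5
Node 45 violates the condition: |2 - -1| = 3 > 1.
Result: Not balanced


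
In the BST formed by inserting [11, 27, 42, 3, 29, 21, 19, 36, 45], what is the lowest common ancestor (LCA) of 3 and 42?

Tree insertion order: [11, 27, 42, 3, 29, 21, 19, 36, 45]
Tree (level-order array): [11, 3, 27, None, None, 21, 42, 19, None, 29, 45, None, None, None, 36]
In a BST, the LCA of p=3, q=42 is the first node v on the
root-to-leaf path with p <= v <= q (go left if both < v, right if both > v).
Walk from root:
  at 11: 3 <= 11 <= 42, this is the LCA
LCA = 11


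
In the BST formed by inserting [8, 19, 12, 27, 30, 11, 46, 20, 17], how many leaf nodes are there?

Tree built from: [8, 19, 12, 27, 30, 11, 46, 20, 17]
Tree (level-order array): [8, None, 19, 12, 27, 11, 17, 20, 30, None, None, None, None, None, None, None, 46]
Rule: A leaf has 0 children.
Per-node child counts:
  node 8: 1 child(ren)
  node 19: 2 child(ren)
  node 12: 2 child(ren)
  node 11: 0 child(ren)
  node 17: 0 child(ren)
  node 27: 2 child(ren)
  node 20: 0 child(ren)
  node 30: 1 child(ren)
  node 46: 0 child(ren)
Matching nodes: [11, 17, 20, 46]
Count of leaf nodes: 4


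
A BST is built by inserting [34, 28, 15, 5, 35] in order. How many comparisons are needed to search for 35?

Search path for 35: 34 -> 35
Found: True
Comparisons: 2


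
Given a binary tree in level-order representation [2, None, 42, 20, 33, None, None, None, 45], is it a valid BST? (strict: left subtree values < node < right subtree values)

Level-order array: [2, None, 42, 20, 33, None, None, None, 45]
Validate using subtree bounds (lo, hi): at each node, require lo < value < hi,
then recurse left with hi=value and right with lo=value.
Preorder trace (stopping at first violation):
  at node 2 with bounds (-inf, +inf): OK
  at node 42 with bounds (2, +inf): OK
  at node 20 with bounds (2, 42): OK
  at node 33 with bounds (42, +inf): VIOLATION
Node 33 violates its bound: not (42 < 33 < +inf).
Result: Not a valid BST


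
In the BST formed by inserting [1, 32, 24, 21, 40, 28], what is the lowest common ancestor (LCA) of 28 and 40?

Tree insertion order: [1, 32, 24, 21, 40, 28]
Tree (level-order array): [1, None, 32, 24, 40, 21, 28]
In a BST, the LCA of p=28, q=40 is the first node v on the
root-to-leaf path with p <= v <= q (go left if both < v, right if both > v).
Walk from root:
  at 1: both 28 and 40 > 1, go right
  at 32: 28 <= 32 <= 40, this is the LCA
LCA = 32


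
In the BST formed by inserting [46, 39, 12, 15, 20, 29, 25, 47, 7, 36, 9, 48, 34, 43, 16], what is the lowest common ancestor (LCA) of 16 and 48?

Tree insertion order: [46, 39, 12, 15, 20, 29, 25, 47, 7, 36, 9, 48, 34, 43, 16]
Tree (level-order array): [46, 39, 47, 12, 43, None, 48, 7, 15, None, None, None, None, None, 9, None, 20, None, None, 16, 29, None, None, 25, 36, None, None, 34]
In a BST, the LCA of p=16, q=48 is the first node v on the
root-to-leaf path with p <= v <= q (go left if both < v, right if both > v).
Walk from root:
  at 46: 16 <= 46 <= 48, this is the LCA
LCA = 46


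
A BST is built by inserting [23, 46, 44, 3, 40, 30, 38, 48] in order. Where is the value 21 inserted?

Starting tree (level order): [23, 3, 46, None, None, 44, 48, 40, None, None, None, 30, None, None, 38]
Insertion path: 23 -> 3
Result: insert 21 as right child of 3
Final tree (level order): [23, 3, 46, None, 21, 44, 48, None, None, 40, None, None, None, 30, None, None, 38]


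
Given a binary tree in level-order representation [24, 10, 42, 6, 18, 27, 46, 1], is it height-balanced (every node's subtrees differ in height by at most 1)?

Tree (level-order array): [24, 10, 42, 6, 18, 27, 46, 1]
Definition: a tree is height-balanced if, at every node, |h(left) - h(right)| <= 1 (empty subtree has height -1).
Bottom-up per-node check:
  node 1: h_left=-1, h_right=-1, diff=0 [OK], height=0
  node 6: h_left=0, h_right=-1, diff=1 [OK], height=1
  node 18: h_left=-1, h_right=-1, diff=0 [OK], height=0
  node 10: h_left=1, h_right=0, diff=1 [OK], height=2
  node 27: h_left=-1, h_right=-1, diff=0 [OK], height=0
  node 46: h_left=-1, h_right=-1, diff=0 [OK], height=0
  node 42: h_left=0, h_right=0, diff=0 [OK], height=1
  node 24: h_left=2, h_right=1, diff=1 [OK], height=3
All nodes satisfy the balance condition.
Result: Balanced


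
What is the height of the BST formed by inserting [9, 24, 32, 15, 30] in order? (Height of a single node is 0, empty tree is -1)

Insertion order: [9, 24, 32, 15, 30]
Tree (level-order array): [9, None, 24, 15, 32, None, None, 30]
Compute height bottom-up (empty subtree = -1):
  height(15) = 1 + max(-1, -1) = 0
  height(30) = 1 + max(-1, -1) = 0
  height(32) = 1 + max(0, -1) = 1
  height(24) = 1 + max(0, 1) = 2
  height(9) = 1 + max(-1, 2) = 3
Height = 3


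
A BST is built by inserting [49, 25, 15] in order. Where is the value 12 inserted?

Starting tree (level order): [49, 25, None, 15]
Insertion path: 49 -> 25 -> 15
Result: insert 12 as left child of 15
Final tree (level order): [49, 25, None, 15, None, 12]


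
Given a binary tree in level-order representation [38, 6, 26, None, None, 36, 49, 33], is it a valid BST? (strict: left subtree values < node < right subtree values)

Level-order array: [38, 6, 26, None, None, 36, 49, 33]
Validate using subtree bounds (lo, hi): at each node, require lo < value < hi,
then recurse left with hi=value and right with lo=value.
Preorder trace (stopping at first violation):
  at node 38 with bounds (-inf, +inf): OK
  at node 6 with bounds (-inf, 38): OK
  at node 26 with bounds (38, +inf): VIOLATION
Node 26 violates its bound: not (38 < 26 < +inf).
Result: Not a valid BST


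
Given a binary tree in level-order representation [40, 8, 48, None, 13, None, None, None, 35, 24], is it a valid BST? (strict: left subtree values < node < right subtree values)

Level-order array: [40, 8, 48, None, 13, None, None, None, 35, 24]
Validate using subtree bounds (lo, hi): at each node, require lo < value < hi,
then recurse left with hi=value and right with lo=value.
Preorder trace (stopping at first violation):
  at node 40 with bounds (-inf, +inf): OK
  at node 8 with bounds (-inf, 40): OK
  at node 13 with bounds (8, 40): OK
  at node 35 with bounds (13, 40): OK
  at node 24 with bounds (13, 35): OK
  at node 48 with bounds (40, +inf): OK
No violation found at any node.
Result: Valid BST


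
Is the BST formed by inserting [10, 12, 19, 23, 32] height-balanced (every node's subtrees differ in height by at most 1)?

Tree (level-order array): [10, None, 12, None, 19, None, 23, None, 32]
Definition: a tree is height-balanced if, at every node, |h(left) - h(right)| <= 1 (empty subtree has height -1).
Bottom-up per-node check:
  node 32: h_left=-1, h_right=-1, diff=0 [OK], height=0
  node 23: h_left=-1, h_right=0, diff=1 [OK], height=1
  node 19: h_left=-1, h_right=1, diff=2 [FAIL (|-1-1|=2 > 1)], height=2
  node 12: h_left=-1, h_right=2, diff=3 [FAIL (|-1-2|=3 > 1)], height=3
  node 10: h_left=-1, h_right=3, diff=4 [FAIL (|-1-3|=4 > 1)], height=4
Node 19 violates the condition: |-1 - 1| = 2 > 1.
Result: Not balanced


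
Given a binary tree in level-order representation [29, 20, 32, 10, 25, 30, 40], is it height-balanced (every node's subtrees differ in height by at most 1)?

Tree (level-order array): [29, 20, 32, 10, 25, 30, 40]
Definition: a tree is height-balanced if, at every node, |h(left) - h(right)| <= 1 (empty subtree has height -1).
Bottom-up per-node check:
  node 10: h_left=-1, h_right=-1, diff=0 [OK], height=0
  node 25: h_left=-1, h_right=-1, diff=0 [OK], height=0
  node 20: h_left=0, h_right=0, diff=0 [OK], height=1
  node 30: h_left=-1, h_right=-1, diff=0 [OK], height=0
  node 40: h_left=-1, h_right=-1, diff=0 [OK], height=0
  node 32: h_left=0, h_right=0, diff=0 [OK], height=1
  node 29: h_left=1, h_right=1, diff=0 [OK], height=2
All nodes satisfy the balance condition.
Result: Balanced


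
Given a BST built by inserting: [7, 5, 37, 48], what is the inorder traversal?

Tree insertion order: [7, 5, 37, 48]
Tree (level-order array): [7, 5, 37, None, None, None, 48]
Inorder traversal: [5, 7, 37, 48]


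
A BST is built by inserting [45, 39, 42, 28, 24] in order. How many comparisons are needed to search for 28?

Search path for 28: 45 -> 39 -> 28
Found: True
Comparisons: 3


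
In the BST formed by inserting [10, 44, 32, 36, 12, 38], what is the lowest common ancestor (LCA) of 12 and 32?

Tree insertion order: [10, 44, 32, 36, 12, 38]
Tree (level-order array): [10, None, 44, 32, None, 12, 36, None, None, None, 38]
In a BST, the LCA of p=12, q=32 is the first node v on the
root-to-leaf path with p <= v <= q (go left if both < v, right if both > v).
Walk from root:
  at 10: both 12 and 32 > 10, go right
  at 44: both 12 and 32 < 44, go left
  at 32: 12 <= 32 <= 32, this is the LCA
LCA = 32
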